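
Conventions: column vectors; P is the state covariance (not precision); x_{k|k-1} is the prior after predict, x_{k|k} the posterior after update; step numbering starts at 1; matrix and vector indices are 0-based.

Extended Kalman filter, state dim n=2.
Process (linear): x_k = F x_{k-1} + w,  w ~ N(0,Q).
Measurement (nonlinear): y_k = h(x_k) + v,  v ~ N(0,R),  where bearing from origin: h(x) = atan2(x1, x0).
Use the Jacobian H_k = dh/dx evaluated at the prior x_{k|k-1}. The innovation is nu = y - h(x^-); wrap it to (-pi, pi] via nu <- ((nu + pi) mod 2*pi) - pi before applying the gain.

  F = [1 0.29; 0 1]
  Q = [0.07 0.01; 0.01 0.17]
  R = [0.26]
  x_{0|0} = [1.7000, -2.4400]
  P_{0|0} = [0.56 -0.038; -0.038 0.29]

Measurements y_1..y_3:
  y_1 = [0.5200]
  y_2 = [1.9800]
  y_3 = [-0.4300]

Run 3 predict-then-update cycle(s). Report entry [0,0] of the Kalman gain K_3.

K[0,0] = 0.2778

step 1: x^-=[0.9924, -2.4400]  P^-=[0.6323 0.0561; 0.0561 0.4600]  H_jac=[0.3517 0.1430]  S=[0.3533]  K=[0.6522; 0.2421]  nu=[1.7045]  x^+=[2.1041, -2.0273]  P^+=[0.4821 0.0003; 0.0003 0.4393]
step 2: x^-=[1.5162, -2.0273]  P^-=[0.5892 0.1377; 0.1377 0.6093]  H_jac=[0.3163 0.2366]  S=[0.3737]  K=[0.5860; 0.5023]  nu=[2.9087]  x^+=[3.2206, -0.5662]  P^+=[0.4609 0.0277; 0.0277 0.5150]
step 3: x^-=[3.0564, -0.5662]  P^-=[0.5903 0.1871; 0.1871 0.6850]  H_jac=[0.0586 0.3163]  S=[0.3375]  K=[0.2778; 0.6745]  nu=[-0.2468]  x^+=[2.9878, -0.7327]  P^+=[0.5642 0.1238; 0.1238 0.5315]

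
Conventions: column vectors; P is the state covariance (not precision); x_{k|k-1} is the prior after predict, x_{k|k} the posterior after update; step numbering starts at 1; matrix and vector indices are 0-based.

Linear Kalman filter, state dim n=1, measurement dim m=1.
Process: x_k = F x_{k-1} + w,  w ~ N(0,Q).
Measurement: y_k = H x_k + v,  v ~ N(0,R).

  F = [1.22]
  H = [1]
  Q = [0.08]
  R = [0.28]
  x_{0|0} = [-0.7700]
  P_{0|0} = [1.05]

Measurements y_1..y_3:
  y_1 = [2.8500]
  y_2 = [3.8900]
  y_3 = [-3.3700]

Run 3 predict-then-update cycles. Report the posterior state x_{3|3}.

x_post = [0.0959]

step 1: x^-=[-0.9394]  P^-=[1.6428]  S=[1.9228]  K=[0.8544]  nu=[3.7894]  x^+=[2.2982]  P^+=[0.2392]
step 2: x^-=[2.8038]  P^-=[0.4361]  S=[0.7161]  K=[0.6090]  nu=[1.0862]  x^+=[3.4653]  P^+=[0.1705]
step 3: x^-=[4.2276]  P^-=[0.3338]  S=[0.6138]  K=[0.5438]  nu=[-7.5976]  x^+=[0.0959]  P^+=[0.1523]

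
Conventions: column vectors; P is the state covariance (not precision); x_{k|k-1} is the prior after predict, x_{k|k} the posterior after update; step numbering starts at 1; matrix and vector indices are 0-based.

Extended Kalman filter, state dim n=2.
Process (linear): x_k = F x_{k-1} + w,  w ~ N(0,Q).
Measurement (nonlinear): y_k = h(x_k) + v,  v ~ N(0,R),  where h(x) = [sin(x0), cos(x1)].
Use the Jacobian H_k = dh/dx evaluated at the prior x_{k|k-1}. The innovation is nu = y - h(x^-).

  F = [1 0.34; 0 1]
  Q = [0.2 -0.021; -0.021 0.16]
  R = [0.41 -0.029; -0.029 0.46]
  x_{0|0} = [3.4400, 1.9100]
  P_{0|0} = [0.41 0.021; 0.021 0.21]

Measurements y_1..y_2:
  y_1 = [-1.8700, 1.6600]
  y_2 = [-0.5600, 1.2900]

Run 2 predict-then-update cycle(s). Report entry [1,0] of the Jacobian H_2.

step 1: x^-=[4.0894, 1.9100]  P^-=[0.6486 0.0714; 0.0714 0.3700]  H_jac=[-0.5835 0.0000; 0.0000 -0.9430]  S=[0.6308 0.0103; 0.0103 0.7890]  K=[-0.5986 -0.0775; -0.0588 -0.4414]  nu=[-1.0579, 1.9927]  x^+=[4.5682, 1.0926]  P^+=[0.4168 0.0194; 0.0194 0.2135]
step 2: x^-=[4.9397, 1.0926]  P^-=[0.6547 0.0710; 0.0710 0.3735]  H_jac=[0.2253 0.0000; 0.0000 -0.8878]  S=[0.4432 -0.0432; -0.0432 0.7544]  K=[0.3265 -0.0649; -0.0068 -0.4400]  nu=[0.4143, 0.8298]  x^+=[5.0211, 0.7247]  P^+=[0.6024 0.0443; 0.0443 0.2277]

H_jac[1,0] = 0.0000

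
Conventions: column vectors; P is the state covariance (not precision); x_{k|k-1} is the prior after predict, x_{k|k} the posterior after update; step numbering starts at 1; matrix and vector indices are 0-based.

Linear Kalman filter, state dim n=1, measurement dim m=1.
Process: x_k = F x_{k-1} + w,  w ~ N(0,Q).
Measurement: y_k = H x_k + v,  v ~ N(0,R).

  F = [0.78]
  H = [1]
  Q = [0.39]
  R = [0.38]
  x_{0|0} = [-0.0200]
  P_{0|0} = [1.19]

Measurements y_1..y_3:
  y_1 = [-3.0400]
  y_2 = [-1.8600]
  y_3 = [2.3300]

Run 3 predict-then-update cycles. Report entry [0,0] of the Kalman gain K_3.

K[0,0] = 0.5815

step 1: x^-=[-0.0156]  P^-=[1.1140]  S=[1.4940]  K=[0.7456]  nu=[-3.0244]  x^+=[-2.2707]  P^+=[0.2833]
step 2: x^-=[-1.7712]  P^-=[0.5624]  S=[0.9424]  K=[0.5968]  nu=[-0.0888]  x^+=[-1.8242]  P^+=[0.2268]
step 3: x^-=[-1.4229]  P^-=[0.5280]  S=[0.9080]  K=[0.5815]  nu=[3.7529]  x^+=[0.7594]  P^+=[0.2210]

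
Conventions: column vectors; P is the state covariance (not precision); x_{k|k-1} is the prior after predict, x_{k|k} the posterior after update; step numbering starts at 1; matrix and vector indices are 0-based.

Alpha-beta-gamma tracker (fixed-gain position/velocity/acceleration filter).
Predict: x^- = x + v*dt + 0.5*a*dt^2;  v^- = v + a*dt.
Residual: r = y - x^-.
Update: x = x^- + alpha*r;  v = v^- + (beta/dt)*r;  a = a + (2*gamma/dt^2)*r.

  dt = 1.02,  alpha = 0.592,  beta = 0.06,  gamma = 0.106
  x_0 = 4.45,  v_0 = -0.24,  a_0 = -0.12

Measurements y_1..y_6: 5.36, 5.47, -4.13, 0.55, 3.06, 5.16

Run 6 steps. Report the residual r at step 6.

resid = 7.2480

step 1: x_pred=4.1428  r=1.2172  x^+=4.8634  v^+=-0.2908  a^+=0.1280
step 2: x_pred=4.6334  r=0.8366  x^+=5.1287  v^+=-0.1110  a^+=0.2985
step 3: x_pred=5.1707  r=-9.3007  x^+=-0.3353  v^+=-0.3536  a^+=-1.5967
step 4: x_pred=-1.5266  r=2.0766  x^+=-0.2972  v^+=-1.8601  a^+=-1.1735
step 5: x_pred=-2.8050  r=5.8650  x^+=0.6671  v^+=-2.7121  a^+=0.0216
step 6: x_pred=-2.0880  r=7.2480  x^+=2.2028  v^+=-2.2637  a^+=1.4985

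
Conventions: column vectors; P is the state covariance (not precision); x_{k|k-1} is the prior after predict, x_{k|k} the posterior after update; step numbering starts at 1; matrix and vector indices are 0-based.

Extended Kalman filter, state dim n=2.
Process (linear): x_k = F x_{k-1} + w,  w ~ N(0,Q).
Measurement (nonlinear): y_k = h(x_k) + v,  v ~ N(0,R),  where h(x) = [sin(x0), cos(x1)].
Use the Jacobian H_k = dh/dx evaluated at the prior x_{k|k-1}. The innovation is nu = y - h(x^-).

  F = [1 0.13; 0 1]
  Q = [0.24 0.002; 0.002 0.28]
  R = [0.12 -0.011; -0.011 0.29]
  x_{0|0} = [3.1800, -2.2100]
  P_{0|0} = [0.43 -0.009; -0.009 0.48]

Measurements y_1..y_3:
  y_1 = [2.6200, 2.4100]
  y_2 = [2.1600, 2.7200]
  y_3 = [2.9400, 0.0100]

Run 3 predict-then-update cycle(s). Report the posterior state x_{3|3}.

x_post = [0.2045, -0.6797]

step 1: x^-=[2.8927, -2.2100]  P^-=[0.6758 0.0554; 0.0554 0.7600]  H_jac=[-0.9692 0.0000; 0.0000 0.8026]  S=[0.7548 -0.0541; -0.0541 0.7795]  K=[-0.8680 -0.0032; -0.0151 0.7814]  nu=[2.3737, 3.0066]  x^+=[0.8228, 0.1034]  P^+=[0.1074 0.0107; 0.0107 0.2826]
step 2: x^-=[0.8363, 0.1034]  P^-=[0.3550 0.0495; 0.0495 0.5626]  H_jac=[0.6702 0.0000; 0.0000 -0.1032]  S=[0.2795 -0.0144; -0.0144 0.2960]  K=[0.8526 0.0243; 0.1088 -0.1909]  nu=[1.4179, 1.7253]  x^+=[2.0871, -0.0717]  P^+=[0.1523 0.0226; 0.0226 0.5479]
step 3: x^-=[2.0777, -0.0717]  P^-=[0.4074 0.0958; 0.0958 0.8279]  H_jac=[-0.4855 0.0000; 0.0000 0.0717]  S=[0.2160 -0.0143; -0.0143 0.2943]  K=[-0.9170 -0.0213; -0.2027 0.1917]  nu=[2.0658, -0.9874]  x^+=[0.2045, -0.6797]  P^+=[0.2262 0.0544; 0.0544 0.8071]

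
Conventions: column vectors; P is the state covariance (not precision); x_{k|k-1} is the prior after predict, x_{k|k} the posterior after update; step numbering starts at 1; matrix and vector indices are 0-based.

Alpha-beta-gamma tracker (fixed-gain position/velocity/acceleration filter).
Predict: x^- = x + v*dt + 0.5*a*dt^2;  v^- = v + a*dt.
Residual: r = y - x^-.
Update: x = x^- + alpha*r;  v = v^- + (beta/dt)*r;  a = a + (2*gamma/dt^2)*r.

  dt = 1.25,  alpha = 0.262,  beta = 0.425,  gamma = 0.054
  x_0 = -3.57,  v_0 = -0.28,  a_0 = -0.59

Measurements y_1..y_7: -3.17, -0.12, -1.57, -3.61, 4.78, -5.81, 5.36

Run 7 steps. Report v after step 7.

v_post = 1.1956

step 1: x_pred=-4.3809  r=1.2109  x^+=-4.0637  v^+=-0.6058  a^+=-0.5063
step 2: x_pred=-5.2164  r=5.0964  x^+=-3.8812  v^+=0.4941  a^+=-0.1540
step 3: x_pred=-3.3838  r=1.8138  x^+=-2.9086  v^+=0.9183  a^+=-0.0287
step 4: x_pred=-1.7831  r=-1.8269  x^+=-2.2618  v^+=0.2613  a^+=-0.1549
step 5: x_pred=-2.0561  r=6.8361  x^+=-0.2651  v^+=2.3920  a^+=0.3176
step 6: x_pred=2.9730  r=-8.7830  x^+=0.6718  v^+=-0.1973  a^+=-0.2895
step 7: x_pred=0.1991  r=5.1609  x^+=1.5512  v^+=1.1956  a^+=0.0672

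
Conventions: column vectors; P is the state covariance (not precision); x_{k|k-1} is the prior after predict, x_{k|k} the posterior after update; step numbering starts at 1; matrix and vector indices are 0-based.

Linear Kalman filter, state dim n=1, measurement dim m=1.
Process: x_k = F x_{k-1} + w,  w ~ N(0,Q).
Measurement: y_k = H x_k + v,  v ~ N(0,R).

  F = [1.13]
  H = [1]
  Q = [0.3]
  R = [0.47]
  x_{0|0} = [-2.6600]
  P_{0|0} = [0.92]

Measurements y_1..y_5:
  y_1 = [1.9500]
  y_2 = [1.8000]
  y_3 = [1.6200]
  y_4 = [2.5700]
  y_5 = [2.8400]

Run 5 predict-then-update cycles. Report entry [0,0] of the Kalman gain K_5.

step 1: x^-=[-3.0058]  P^-=[1.4747]  S=[1.9447]  K=[0.7583]  nu=[4.9558]  x^+=[0.7523]  P^+=[0.3564]
step 2: x^-=[0.8501]  P^-=[0.7551]  S=[1.2251]  K=[0.6164]  nu=[0.9499]  x^+=[1.4356]  P^+=[0.2897]
step 3: x^-=[1.6222]  P^-=[0.6699]  S=[1.1399]  K=[0.5877]  nu=[-0.0022]  x^+=[1.6209]  P^+=[0.2762]
step 4: x^-=[1.8316]  P^-=[0.6527]  S=[1.1227]  K=[0.5814]  nu=[0.7384]  x^+=[2.2609]  P^+=[0.2732]
step 5: x^-=[2.5548]  P^-=[0.6489]  S=[1.1189]  K=[0.5799]  nu=[0.2852]  x^+=[2.7202]  P^+=[0.2726]

K[0,0] = 0.5799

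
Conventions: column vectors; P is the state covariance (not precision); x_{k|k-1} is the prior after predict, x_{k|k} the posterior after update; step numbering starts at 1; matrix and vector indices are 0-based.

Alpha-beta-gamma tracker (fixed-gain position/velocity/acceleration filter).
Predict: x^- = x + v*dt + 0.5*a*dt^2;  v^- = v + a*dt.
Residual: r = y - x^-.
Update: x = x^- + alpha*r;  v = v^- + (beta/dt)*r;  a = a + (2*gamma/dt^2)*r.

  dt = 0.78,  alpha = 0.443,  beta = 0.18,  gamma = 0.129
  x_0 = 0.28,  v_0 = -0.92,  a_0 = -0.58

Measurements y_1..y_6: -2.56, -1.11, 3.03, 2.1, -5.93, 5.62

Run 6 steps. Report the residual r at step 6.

resid = 4.3111

step 1: x_pred=-0.6140  r=-1.9460  x^+=-1.4761  v^+=-1.8215  a^+=-1.4052
step 2: x_pred=-3.3243  r=2.2143  x^+=-2.3434  v^+=-2.4065  a^+=-0.4662
step 3: x_pred=-4.3623  r=7.3923  x^+=-1.0875  v^+=-1.0643  a^+=2.6686
step 4: x_pred=-1.1058  r=3.2058  x^+=0.3143  v^+=1.7570  a^+=4.0281
step 5: x_pred=2.9102  r=-8.8402  x^+=-1.0060  v^+=2.8589  a^+=0.2793
step 6: x_pred=1.3089  r=4.3111  x^+=3.2187  v^+=4.0716  a^+=2.1075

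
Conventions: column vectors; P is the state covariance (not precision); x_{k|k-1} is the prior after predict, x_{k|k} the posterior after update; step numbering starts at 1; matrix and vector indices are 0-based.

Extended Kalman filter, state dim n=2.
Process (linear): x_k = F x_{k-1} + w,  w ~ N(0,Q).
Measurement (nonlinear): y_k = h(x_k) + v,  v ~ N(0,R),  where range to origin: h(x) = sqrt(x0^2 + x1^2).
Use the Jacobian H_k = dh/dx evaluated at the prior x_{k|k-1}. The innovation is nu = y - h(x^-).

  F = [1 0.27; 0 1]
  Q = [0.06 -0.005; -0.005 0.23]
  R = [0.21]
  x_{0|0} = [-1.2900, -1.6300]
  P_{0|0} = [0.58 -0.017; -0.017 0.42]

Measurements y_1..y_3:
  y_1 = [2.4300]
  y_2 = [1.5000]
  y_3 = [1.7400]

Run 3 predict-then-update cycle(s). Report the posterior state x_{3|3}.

x_post = [-1.8206, -0.7565]

step 1: x^-=[-1.7301, -1.6300]  P^-=[0.6614 0.0914; 0.0914 0.6500]  H_jac=[-0.7278 -0.6857]  S=[0.9573]  K=[-0.5684; -0.5351]  nu=[0.0530]  x^+=[-1.7602, -1.6584]  P^+=[0.3522 -0.1998; -0.1998 0.3759]
step 2: x^-=[-2.2080, -1.6584]  P^-=[0.3317 -0.1033; -0.1033 0.6059]  H_jac=[-0.7996 -0.6006]  S=[0.5414]  K=[-0.3753; -0.5195]  nu=[-1.2614]  x^+=[-1.7345, -1.0030]  P^+=[0.2554 -0.2088; -0.2088 0.4597]
step 3: x^-=[-2.0053, -1.0030]  P^-=[0.2362 -0.0897; -0.0897 0.6897]  H_jac=[-0.8944 -0.4473]  S=[0.4652]  K=[-0.3678; -0.4908]  nu=[-0.5022]  x^+=[-1.8206, -0.7565]  P^+=[0.1732 -0.1737; -0.1737 0.5777]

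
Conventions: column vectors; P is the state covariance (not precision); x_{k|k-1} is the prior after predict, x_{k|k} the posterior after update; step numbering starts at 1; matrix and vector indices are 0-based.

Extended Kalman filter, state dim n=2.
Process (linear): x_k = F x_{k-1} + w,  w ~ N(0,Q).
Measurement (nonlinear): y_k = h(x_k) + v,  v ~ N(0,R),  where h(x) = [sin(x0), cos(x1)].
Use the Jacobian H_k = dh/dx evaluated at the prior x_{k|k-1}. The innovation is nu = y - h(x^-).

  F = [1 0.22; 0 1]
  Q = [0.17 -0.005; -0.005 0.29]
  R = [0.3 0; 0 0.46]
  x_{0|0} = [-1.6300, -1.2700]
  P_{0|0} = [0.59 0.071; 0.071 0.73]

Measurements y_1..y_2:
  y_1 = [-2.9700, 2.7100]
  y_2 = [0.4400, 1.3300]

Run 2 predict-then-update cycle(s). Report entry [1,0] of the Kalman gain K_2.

step 1: x^-=[-1.9094, -1.2700]  P^-=[0.8266 0.2266; 0.2266 1.0200]  H_jac=[-0.3322 0.0000; 0.0000 0.9551]  S=[0.3912 -0.0719; -0.0719 1.3905]  K=[-0.6797 0.1205; -0.0643 0.6973]  nu=[-2.0268, 2.4137]  x^+=[-0.2409, 0.5434]  P^+=[0.6139 0.0580; 0.0580 0.3358]
step 2: x^-=[-0.1214, 0.5434]  P^-=[0.8257 0.1269; 0.1269 0.6258]  H_jac=[0.9926 0.0000; 0.0000 -0.5170]  S=[1.1136 -0.0651; -0.0651 0.6273]  K=[0.7344 -0.0284; 0.0835 -0.5072]  nu=[0.5611, 0.4740]  x^+=[0.2772, 0.3498]  P^+=[0.2219 0.0252; 0.0252 0.4512]

K[1,0] = 0.0835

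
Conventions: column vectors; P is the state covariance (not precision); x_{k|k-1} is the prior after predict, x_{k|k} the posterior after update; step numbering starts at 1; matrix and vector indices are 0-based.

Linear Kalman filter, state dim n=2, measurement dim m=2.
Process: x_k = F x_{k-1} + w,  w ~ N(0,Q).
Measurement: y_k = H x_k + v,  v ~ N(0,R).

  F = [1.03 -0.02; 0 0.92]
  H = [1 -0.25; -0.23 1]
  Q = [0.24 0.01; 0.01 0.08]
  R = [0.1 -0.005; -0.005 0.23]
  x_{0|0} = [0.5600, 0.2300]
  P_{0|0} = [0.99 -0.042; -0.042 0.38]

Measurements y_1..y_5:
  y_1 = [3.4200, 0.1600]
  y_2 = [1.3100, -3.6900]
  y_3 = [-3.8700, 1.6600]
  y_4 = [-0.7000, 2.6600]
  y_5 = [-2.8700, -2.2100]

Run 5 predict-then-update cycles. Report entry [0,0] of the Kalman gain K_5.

step 1: x^-=[0.5722, 0.2116]  P^-=[1.2922 -0.0368; -0.0368 0.4016]  S=[1.4357 -0.4415; -0.4415 0.7169]  K=[0.9415 0.1140; 0.0991 0.6331]  nu=[2.9007, 0.0800]  x^+=[3.3123, 0.5498]  P^+=[0.1050 0.0457; 0.0457 0.1556]
step 2: x^-=[3.4007, 0.5058]  P^-=[0.3496 0.0504; 0.0504 0.2117]  S=[0.4376 -0.0850; -0.0850 0.4370]  K=[0.7864 0.0844; 0.0865 0.4747]  nu=[-1.9642, -3.4136]  x^+=[1.5680, -1.2846]  P^+=[0.0871 0.0355; 0.0355 0.1169]
step 3: x^-=[1.6407, -1.1819]  P^-=[0.3310 0.0415; 0.0415 0.1790]  S=[0.4214 -0.0820; -0.0820 0.4074]  K=[0.7746 0.0709; 0.0762 0.4312]  nu=[-5.8062, 3.2192]  x^+=[-2.6284, -0.2360]  P^+=[0.0851 0.0320; 0.0320 0.1062]
step 4: x^-=[-2.7026, -0.2172]  P^-=[0.3290 0.0384; 0.0384 0.1699]  S=[0.4204 -0.0826; -0.0826 0.3996]  K=[0.7727 0.0663; 0.0723 0.4179]  nu=[1.9483, 2.2556]  x^+=[-1.0475, 0.8664]  P^+=[0.0847 0.0309; 0.0309 0.1029]
step 5: x^-=[-1.0963, 0.7971]  P^-=[0.3286 0.0373; 0.0373 0.1671]  S=[0.4203 -0.0828; -0.0828 0.3973]  K=[0.7723 0.0648; 0.0710 0.4137]  nu=[-1.5745, -3.2592]  x^+=[-2.5234, -0.6631]  P^+=[0.0845 0.0305; 0.0305 0.1018]

K[0,0] = 0.7723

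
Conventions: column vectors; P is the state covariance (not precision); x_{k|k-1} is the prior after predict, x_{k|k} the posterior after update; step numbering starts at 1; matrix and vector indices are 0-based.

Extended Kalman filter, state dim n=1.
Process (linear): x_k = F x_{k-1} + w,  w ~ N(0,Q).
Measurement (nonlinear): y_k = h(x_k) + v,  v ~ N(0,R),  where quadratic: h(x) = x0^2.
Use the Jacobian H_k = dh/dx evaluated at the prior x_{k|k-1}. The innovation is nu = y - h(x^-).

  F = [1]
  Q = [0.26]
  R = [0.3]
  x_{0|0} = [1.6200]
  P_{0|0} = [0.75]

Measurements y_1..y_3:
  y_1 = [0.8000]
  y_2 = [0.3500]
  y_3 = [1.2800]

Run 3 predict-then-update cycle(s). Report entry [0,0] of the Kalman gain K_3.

step 1: x^-=[1.6200]  P^-=[1.0100]  H_jac=[3.2400]  S=[10.9026]  K=[0.3001]  nu=[-1.8244]  x^+=[1.0724]  P^+=[0.0278]
step 2: x^-=[1.0724]  P^-=[0.2878]  H_jac=[2.1448]  S=[1.6239]  K=[0.3801]  nu=[-0.8001]  x^+=[0.7683]  P^+=[0.0532]
step 3: x^-=[0.7683]  P^-=[0.3132]  H_jac=[1.5366]  S=[1.0394]  K=[0.4630]  nu=[0.6897]  x^+=[1.0876]  P^+=[0.0904]

K[0,0] = 0.4630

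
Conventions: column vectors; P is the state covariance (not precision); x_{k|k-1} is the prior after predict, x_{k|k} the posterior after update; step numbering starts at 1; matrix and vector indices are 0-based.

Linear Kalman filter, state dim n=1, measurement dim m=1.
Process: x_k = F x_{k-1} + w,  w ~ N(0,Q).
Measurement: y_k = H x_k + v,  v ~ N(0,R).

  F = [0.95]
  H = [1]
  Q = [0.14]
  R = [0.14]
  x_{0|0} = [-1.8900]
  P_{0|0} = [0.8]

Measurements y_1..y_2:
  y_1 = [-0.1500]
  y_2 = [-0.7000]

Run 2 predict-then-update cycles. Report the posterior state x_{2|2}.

x_post = [-0.5779]

step 1: x^-=[-1.7955]  P^-=[0.8620]  S=[1.0020]  K=[0.8603]  nu=[1.6455]  x^+=[-0.3799]  P^+=[0.1204]
step 2: x^-=[-0.3609]  P^-=[0.2487]  S=[0.3887]  K=[0.6398]  nu=[-0.3391]  x^+=[-0.5779]  P^+=[0.0896]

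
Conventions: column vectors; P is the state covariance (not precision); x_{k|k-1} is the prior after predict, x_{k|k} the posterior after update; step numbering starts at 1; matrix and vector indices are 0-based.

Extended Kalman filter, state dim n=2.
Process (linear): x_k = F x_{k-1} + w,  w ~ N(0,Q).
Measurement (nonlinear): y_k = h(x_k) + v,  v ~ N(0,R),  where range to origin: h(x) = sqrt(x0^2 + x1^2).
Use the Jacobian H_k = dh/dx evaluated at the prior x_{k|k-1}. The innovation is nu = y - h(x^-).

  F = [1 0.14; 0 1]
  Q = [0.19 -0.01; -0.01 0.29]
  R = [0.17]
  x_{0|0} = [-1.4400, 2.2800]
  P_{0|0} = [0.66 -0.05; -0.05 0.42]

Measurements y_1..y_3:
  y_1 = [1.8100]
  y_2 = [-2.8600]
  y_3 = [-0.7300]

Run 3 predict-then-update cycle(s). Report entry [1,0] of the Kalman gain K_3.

K[1,0] = -0.6064

step 1: x^-=[-1.1208, 2.2800]  P^-=[0.8442 -0.0012; -0.0012 0.7100]  H_jac=[-0.4412 0.8974]  S=[0.9071]  K=[-0.4118; 0.7030]  nu=[-0.7306]  x^+=[-0.8200, 1.7664]  P^+=[0.6904 0.2614; 0.2614 0.2617]
step 2: x^-=[-0.5727, 1.7664]  P^-=[0.9587 0.2880; 0.2880 0.5517]  H_jac=[-0.3084 0.9513]  S=[0.5914]  K=[-0.0367; 0.7372]  nu=[-4.7169]  x^+=[-0.3997, -1.7107]  P^+=[0.9579 0.3040; 0.3040 0.2303]
step 3: x^-=[-0.6392, -1.7107]  P^-=[1.2376 0.3263; 0.3263 0.5203]  H_jac=[-0.3500 -0.9368]  S=[0.9921]  K=[-0.7447; -0.6064]  nu=[-2.5563]  x^+=[1.2643, -0.1607]  P^+=[0.6875 -0.1217; -0.1217 0.1555]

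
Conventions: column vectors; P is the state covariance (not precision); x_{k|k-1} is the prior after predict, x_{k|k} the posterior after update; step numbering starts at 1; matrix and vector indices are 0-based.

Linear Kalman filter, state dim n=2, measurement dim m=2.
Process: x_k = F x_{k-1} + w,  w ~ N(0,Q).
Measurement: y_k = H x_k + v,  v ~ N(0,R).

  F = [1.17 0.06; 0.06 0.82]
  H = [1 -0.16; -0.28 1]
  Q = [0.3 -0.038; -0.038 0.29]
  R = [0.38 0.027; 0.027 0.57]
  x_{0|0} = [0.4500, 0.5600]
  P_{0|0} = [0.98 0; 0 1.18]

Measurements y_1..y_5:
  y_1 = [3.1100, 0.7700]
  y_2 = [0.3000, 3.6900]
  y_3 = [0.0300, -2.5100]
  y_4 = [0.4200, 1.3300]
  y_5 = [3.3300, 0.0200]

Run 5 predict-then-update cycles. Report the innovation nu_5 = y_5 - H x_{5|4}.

innov = [2.6134, -0.4330]

step 1: x^-=[0.5601, 0.4862]  P^-=[1.6458 0.0889; 0.0889 1.0870]  S=[2.0252 -0.5149; -0.5149 1.7362]  K=[0.8124 0.0267; 0.1228 0.6481]  nu=[2.6277, 0.4406]  x^+=[2.7067, 1.0944]  P^+=[0.3302 0.1296; 0.1296 0.4090]
step 2: x^-=[3.2325, 1.0598]  P^-=[0.7717 0.1301; 0.1301 0.5790]  S=[1.1248 -0.1458; -0.1458 1.1366]  K=[0.6688 0.0101; 0.0968 0.4897]  nu=[-2.7629, 3.5353]  x^+=[1.4205, 2.5238]  P^+=[0.2704 0.0995; 0.0995 0.3096]
step 3: x^-=[1.8134, 2.1548]  P^-=[0.6852 0.0921; 0.0921 0.5090]  S=[1.0487 -0.1501; -0.1501 1.0811]  K=[0.6388 -0.0036; 0.0756 0.4574]  nu=[-1.4386, -4.1570]  x^+=[0.9095, 0.1445]  P^+=[0.2566 0.0870; 0.0870 0.2871]
step 4: x^-=[1.0727, 0.1730]  P^-=[0.6645 0.0779; 0.0779 0.4926]  S=[1.0321 -0.1564; -0.1564 1.0710]  K=[0.6303 -0.0089; 0.0673 0.4494]  nu=[-0.6251, 1.4573]  x^+=[0.6658, 0.7858]  P^+=[0.2525 0.0827; 0.0827 0.2811]
step 5: x^-=[0.8261, 0.6843]  P^-=[0.6583 0.0732; 0.0732 0.4881]  S=[1.0274 -0.1590; -0.1590 1.0687]  K=[0.6277 -0.0106; 0.0644 0.4471]  nu=[2.6134, -0.4330]  x^+=[2.4712, 0.6590]  P^+=[0.2512 0.0812; 0.0812 0.2793]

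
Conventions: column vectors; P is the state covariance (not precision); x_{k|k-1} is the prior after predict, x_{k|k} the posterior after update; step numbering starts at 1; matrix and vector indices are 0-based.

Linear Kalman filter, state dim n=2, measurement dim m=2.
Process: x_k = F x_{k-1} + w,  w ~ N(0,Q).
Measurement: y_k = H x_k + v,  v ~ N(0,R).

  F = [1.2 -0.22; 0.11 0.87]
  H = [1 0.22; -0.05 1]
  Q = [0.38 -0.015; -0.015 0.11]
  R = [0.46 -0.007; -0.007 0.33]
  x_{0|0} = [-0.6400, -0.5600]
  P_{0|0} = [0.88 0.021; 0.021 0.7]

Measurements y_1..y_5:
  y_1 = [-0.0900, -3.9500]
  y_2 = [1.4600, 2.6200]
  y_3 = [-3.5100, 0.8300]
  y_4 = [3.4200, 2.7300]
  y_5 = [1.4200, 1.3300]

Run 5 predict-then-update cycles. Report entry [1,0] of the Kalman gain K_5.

K[1,0] = 0.0270

step 1: x^-=[-0.6448, -0.5576]  P^-=[1.6700 -0.0114; -0.0114 0.6545]  S=[2.1567 0.0422; 0.0422 0.9898]  K=[0.7757 -0.1290; 0.0486 0.6597]  nu=[0.6775, -3.4246]  x^+=[0.3224, -2.7841]  P^+=[0.3643 -0.0298; -0.0298 0.2159]
step 2: x^-=[0.9993, -2.3867]  P^-=[0.9307 -0.0386; -0.0386 0.2721]  S=[1.3869 -0.0318; -0.0318 0.6083]  K=[0.6625 -0.1053; 0.0257 0.4519]  nu=[0.9857, 5.0566]  x^+=[1.1201, -0.0765]  P^+=[0.3107 -0.0238; -0.0238 0.1477]
step 3: x^-=[1.3610, 0.0567]  P^-=[0.8472 -0.0266; -0.0266 0.2210]  S=[1.3062 -0.0270; -0.0270 0.5558]  K=[0.6422 -0.0928; 0.0252 0.4013]  nu=[-4.8834, 0.8414]  x^+=[-1.8533, 0.2713]  P^+=[0.3005 -0.0201; -0.0201 0.1312]
step 4: x^-=[-2.2836, 0.0322]  P^-=[0.8297 -0.0210; -0.0210 0.2091]  S=[1.2906 -0.0232; -0.0232 0.5433]  K=[0.6377 -0.0877; 0.0264 0.3880]  nu=[5.6966, 2.5836]  x^+=[1.1226, 1.1849]  P^+=[0.2980 -0.0185; -0.0185 0.1269]
step 5: x^-=[1.0865, 1.1543]  P^-=[0.8251 -0.0188; -0.0188 0.2061]  S=[1.2868 -0.0215; -0.0215 0.5401]  K=[0.6365 -0.0859; 0.0270 0.3845]  nu=[0.0796, 0.2300]  x^+=[1.1174, 1.2449]  P^+=[0.2974 -0.0179; -0.0179 0.1258]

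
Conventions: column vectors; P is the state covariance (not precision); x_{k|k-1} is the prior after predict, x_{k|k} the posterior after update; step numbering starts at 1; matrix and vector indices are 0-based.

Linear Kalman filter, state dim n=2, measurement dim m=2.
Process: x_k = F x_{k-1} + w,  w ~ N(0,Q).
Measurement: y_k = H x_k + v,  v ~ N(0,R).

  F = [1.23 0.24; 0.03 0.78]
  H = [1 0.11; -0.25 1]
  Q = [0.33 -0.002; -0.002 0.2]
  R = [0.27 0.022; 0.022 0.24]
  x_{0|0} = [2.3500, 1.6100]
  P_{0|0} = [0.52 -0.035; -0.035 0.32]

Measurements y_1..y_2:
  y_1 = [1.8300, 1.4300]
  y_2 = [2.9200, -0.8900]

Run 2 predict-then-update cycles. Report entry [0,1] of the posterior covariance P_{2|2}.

P_post[0,1] = 0.0315

step 1: x^-=[3.2769, 1.3263]  P^-=[1.1145 0.0433; 0.0433 0.3935]  S=[1.3988 -0.1713; -0.1713 0.6815]  K=[0.7819 -0.1488; 0.1348 0.5954]  nu=[-1.5928, 0.9229]  x^+=[1.8941, 1.6611]  P^+=[0.2043 0.0325; 0.0325 0.1540]
step 2: x^-=[2.7284, 1.3525]  P^-=[0.6671 0.0658; 0.0658 0.2954]  S=[0.9552 -0.0483; -0.0483 0.5442]  K=[0.6998 -0.1234; 0.1294 0.5241]  nu=[0.0429, -1.5604]  x^+=[2.9510, 0.5403]  P^+=[0.1828 0.0315; 0.0315 0.1365]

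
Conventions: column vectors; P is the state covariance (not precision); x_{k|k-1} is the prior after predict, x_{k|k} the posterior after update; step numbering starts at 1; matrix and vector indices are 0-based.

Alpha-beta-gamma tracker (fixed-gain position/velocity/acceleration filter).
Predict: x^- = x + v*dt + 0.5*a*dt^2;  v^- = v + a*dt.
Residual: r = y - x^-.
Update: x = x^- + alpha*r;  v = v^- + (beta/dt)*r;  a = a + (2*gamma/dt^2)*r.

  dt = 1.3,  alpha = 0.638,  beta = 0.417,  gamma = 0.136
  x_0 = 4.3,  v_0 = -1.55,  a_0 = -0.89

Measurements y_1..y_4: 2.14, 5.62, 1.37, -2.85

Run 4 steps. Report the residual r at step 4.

resid = -3.8228

step 1: x_pred=1.5329  r=0.6071  x^+=1.9202  v^+=-2.5123  a^+=-0.7923
step 2: x_pred=-2.0152  r=7.6352  x^+=2.8561  v^+=-1.0931  a^+=0.4366
step 3: x_pred=1.8039  r=-0.4339  x^+=1.5271  v^+=-0.6648  a^+=0.3667
step 4: x_pred=0.9728  r=-3.8228  x^+=-1.4662  v^+=-1.4142  a^+=-0.2485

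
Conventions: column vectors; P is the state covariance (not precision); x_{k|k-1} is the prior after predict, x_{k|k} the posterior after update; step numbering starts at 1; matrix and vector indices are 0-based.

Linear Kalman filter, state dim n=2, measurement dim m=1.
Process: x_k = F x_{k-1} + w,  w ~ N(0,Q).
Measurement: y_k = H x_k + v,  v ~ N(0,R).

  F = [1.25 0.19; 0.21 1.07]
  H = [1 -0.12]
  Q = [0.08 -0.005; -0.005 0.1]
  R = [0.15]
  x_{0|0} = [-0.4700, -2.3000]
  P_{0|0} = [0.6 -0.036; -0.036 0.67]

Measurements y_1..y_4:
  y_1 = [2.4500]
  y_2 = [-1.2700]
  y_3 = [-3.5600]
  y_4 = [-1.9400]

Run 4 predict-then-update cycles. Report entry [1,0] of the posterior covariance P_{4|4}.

P_post[1,0] = 0.2639

step 1: x^-=[-1.0245, -2.5597]  P^-=[1.0246 0.2391; 0.2391 0.8774]  S=[1.1298]  K=[0.8815; 0.1185]  nu=[3.1673]  x^+=[1.7674, -2.1845]  P^+=[0.1468 0.1212; 0.1212 0.8615]
step 2: x^-=[1.7941, -1.9663]  P^-=[0.3980 0.3755; 0.3755 1.1473]  S=[0.4743]  K=[0.7440; 0.5015]  nu=[-3.3001]  x^+=[-0.6610, -3.6212]  P^+=[0.1354 0.1986; 0.1986 1.0280]
step 3: x^-=[-1.5142, -4.0134]  P^-=[0.4230 0.5131; 0.5131 1.3721]  S=[0.4697]  K=[0.7696; 0.7418]  nu=[-2.5274]  x^+=[-3.4594, -5.8883]  P^+=[0.1448 0.2449; 0.2449 1.1137]
step 4: x^-=[-5.4430, -7.0270]  P^-=[0.4628 0.5968; 0.5968 1.4915]  S=[0.4911]  K=[0.7966; 0.8507]  nu=[2.6598]  x^+=[-3.3241, -4.7642]  P^+=[0.1512 0.2639; 0.2639 1.1361]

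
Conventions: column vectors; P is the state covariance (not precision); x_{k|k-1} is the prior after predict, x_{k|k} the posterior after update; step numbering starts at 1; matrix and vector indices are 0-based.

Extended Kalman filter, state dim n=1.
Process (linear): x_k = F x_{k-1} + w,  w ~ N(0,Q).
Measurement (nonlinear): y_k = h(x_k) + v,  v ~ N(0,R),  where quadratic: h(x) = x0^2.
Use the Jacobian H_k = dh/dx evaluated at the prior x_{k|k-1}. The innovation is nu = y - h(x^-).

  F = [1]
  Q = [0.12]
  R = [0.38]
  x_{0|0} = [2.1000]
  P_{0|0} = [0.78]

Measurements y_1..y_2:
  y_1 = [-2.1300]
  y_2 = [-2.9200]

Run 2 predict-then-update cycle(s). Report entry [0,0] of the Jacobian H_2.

H_jac[0,0] = 1.1585

step 1: x^-=[2.1000]  P^-=[0.9000]  H_jac=[4.2000]  S=[16.2560]  K=[0.2325]  nu=[-6.5400]  x^+=[0.5793]  P^+=[0.0210]
step 2: x^-=[0.5793]  P^-=[0.1410]  H_jac=[1.1585]  S=[0.5693]  K=[0.2870]  nu=[-3.2555]  x^+=[-0.3551]  P^+=[0.0941]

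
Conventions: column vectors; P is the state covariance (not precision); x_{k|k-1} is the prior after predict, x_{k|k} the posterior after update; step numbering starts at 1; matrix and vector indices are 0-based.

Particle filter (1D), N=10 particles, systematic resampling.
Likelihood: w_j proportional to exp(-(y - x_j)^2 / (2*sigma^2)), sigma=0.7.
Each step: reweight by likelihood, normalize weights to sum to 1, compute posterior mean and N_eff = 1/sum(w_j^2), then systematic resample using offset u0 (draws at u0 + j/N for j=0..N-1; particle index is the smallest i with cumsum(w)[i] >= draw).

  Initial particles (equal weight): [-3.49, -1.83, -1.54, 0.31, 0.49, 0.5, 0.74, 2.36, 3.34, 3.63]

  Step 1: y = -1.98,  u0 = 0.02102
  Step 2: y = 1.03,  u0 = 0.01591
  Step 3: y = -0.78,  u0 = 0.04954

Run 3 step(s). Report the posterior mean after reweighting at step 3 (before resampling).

step 1: w=[0.0513, 0.5131, 0.4309, 0.0025, 0.0010, 0.0010, 0.0003, 0.0000, 0.0000, 0.0000]  mean=-1.7794  Neff=2.2146  idx=[0, 1, 1, 1, 1, 1, 2, 2, 2, 2]
step 2: w=[0.0000, 0.0401, 0.0401, 0.0401, 0.0401, 0.0401, 0.1999, 0.1999, 0.1999, 0.1999]  mean=-1.5981  Neff=5.9571  idx=[1, 3, 6, 6, 7, 7, 8, 8, 9, 9]
step 3: w=[0.0638, 0.0638, 0.1090, 0.1090, 0.1090, 0.1090, 0.1090, 0.1090, 0.1090, 0.1090]  mean=-1.5770  Neff=9.6832  idx=[0, 2, 3, 4, 4, 5, 6, 7, 8, 9]

post_mean = -1.5770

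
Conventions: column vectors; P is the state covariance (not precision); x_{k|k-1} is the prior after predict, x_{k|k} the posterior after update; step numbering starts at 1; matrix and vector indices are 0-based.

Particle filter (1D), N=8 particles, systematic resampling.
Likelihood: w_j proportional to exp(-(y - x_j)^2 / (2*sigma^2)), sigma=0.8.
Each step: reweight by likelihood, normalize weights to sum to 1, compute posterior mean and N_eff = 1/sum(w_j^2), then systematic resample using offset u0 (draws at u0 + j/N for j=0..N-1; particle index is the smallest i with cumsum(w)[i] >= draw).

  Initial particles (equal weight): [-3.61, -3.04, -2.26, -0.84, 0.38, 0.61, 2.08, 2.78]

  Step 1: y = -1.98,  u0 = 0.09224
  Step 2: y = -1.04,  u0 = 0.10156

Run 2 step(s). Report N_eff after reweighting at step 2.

N_eff = 4.7226

step 1: w=[0.0674, 0.2232, 0.5051, 0.1945, 0.0069, 0.0028, 0.0000, 0.0000]  mean=-2.2224  Neff=2.8786  idx=[1, 1, 2, 2, 2, 2, 3, 3]
step 2: w=[0.0134, 0.0134, 0.0954, 0.0954, 0.0954, 0.0954, 0.2958, 0.2958]  mean=-1.4409  Neff=4.7226  idx=[2, 4, 5, 6, 6, 7, 7, 7]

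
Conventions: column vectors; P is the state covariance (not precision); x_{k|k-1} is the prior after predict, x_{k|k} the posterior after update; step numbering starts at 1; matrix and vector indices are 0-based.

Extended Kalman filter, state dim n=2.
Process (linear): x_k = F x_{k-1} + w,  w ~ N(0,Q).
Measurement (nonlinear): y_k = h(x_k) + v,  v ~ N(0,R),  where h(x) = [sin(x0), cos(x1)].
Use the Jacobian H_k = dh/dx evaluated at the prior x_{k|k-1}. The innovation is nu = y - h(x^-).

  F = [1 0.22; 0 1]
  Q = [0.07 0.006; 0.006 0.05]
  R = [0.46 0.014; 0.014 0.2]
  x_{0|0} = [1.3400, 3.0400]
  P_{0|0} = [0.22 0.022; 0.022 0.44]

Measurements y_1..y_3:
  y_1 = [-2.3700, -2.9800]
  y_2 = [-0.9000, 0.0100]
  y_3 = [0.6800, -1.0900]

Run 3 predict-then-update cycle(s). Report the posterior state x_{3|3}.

step 1: x^-=[2.0088, 3.0400]  P^-=[0.3210 0.1248; 0.1248 0.4900]  H_jac=[-0.4241 0.0000; 0.0000 -0.1014]  S=[0.5177 0.0194; 0.0194 0.2050]  K=[-0.2616 -0.0370; -0.0935 -0.2335]  nu=[-3.2756, -1.9852]  x^+=[2.9391, 3.8099]  P^+=[0.2849 0.1091; 0.1091 0.4734]
step 2: x^-=[3.7772, 3.8099]  P^-=[0.4258 0.2193; 0.2193 0.5234]  H_jac=[-0.8047 0.0000; 0.0000 0.6196]  S=[0.7357 -0.0953; -0.0953 0.4010]  K=[-0.4352 0.2354; -0.1393 0.7758]  nu=[-0.3063, 0.7949]  x^+=[4.0976, 4.4692]  P^+=[0.2447 0.0661; 0.0661 0.2472]
step 3: x^-=[5.0809, 4.4692]  P^-=[0.3558 0.1265; 0.1265 0.2972]  H_jac=[0.3602 0.0000; 0.0000 0.9706]  S=[0.5062 0.0582; 0.0582 0.4800]  K=[0.2269 0.2283; 0.0212 0.5985]  nu=[1.6129, -0.8492]  x^+=[5.2529, 3.9952]  P^+=[0.2987 0.0503; 0.0503 0.1236]

x_post = [5.2529, 3.9952]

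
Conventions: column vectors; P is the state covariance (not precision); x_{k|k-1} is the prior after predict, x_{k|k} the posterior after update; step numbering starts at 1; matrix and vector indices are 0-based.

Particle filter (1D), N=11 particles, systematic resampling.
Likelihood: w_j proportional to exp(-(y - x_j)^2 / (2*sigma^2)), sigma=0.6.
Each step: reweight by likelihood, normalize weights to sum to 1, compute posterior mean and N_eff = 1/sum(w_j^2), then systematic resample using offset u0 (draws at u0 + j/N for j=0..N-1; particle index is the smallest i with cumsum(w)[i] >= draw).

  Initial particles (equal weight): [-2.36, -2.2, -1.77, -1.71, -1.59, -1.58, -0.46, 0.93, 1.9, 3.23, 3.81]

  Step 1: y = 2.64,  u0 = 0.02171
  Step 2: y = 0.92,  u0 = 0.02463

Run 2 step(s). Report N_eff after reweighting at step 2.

step 1: w=[0.0000, 0.0000, 0.0000, 0.0000, 0.0000, 0.0000, 0.0000, 0.0138, 0.3737, 0.4931, 0.1194]  mean=2.7705  Neff=2.5174  idx=[8, 8, 8, 8, 8, 9, 9, 9, 9, 9, 10]
step 2: w=[0.1995, 0.1995, 0.1995, 0.1995, 0.1995, 0.0005, 0.0005, 0.0005, 0.0005, 0.0005, 0.0000]  mean=1.9031  Neff=5.0230  idx=[0, 0, 1, 1, 1, 2, 2, 3, 3, 4, 4]

N_eff = 5.0230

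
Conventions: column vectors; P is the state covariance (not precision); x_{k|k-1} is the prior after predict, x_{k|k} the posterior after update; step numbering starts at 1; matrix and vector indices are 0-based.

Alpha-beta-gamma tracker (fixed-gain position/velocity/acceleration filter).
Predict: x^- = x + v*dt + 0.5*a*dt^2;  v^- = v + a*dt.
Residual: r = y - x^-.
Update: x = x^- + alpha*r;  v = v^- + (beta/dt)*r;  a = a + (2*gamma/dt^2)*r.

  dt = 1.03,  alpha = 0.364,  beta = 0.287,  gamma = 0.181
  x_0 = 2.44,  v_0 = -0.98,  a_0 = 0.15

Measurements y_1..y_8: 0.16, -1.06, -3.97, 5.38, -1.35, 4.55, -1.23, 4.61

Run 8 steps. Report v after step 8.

step 1: x_pred=1.5102  r=-1.3502  x^+=1.0187  v^+=-1.2017  a^+=-0.3107
step 2: x_pred=-0.3839  r=-0.6761  x^+=-0.6300  v^+=-1.7101  a^+=-0.5414
step 3: x_pred=-2.6786  r=-1.2914  x^+=-3.1487  v^+=-2.6276  a^+=-0.9821
step 4: x_pred=-6.3761  r=11.7561  x^+=-2.0969  v^+=-0.3634  a^+=3.0293
step 5: x_pred=-0.8643  r=-0.4857  x^+=-1.0411  v^+=2.6215  a^+=2.8636
step 6: x_pred=3.1780  r=1.3720  x^+=3.6774  v^+=5.9532  a^+=3.3317
step 7: x_pred=11.5766  r=-12.8066  x^+=6.9150  v^+=5.8165  a^+=-1.0381
step 8: x_pred=12.3553  r=-7.7453  x^+=9.5360  v^+=2.5891  a^+=-3.6810

v_post = 2.5891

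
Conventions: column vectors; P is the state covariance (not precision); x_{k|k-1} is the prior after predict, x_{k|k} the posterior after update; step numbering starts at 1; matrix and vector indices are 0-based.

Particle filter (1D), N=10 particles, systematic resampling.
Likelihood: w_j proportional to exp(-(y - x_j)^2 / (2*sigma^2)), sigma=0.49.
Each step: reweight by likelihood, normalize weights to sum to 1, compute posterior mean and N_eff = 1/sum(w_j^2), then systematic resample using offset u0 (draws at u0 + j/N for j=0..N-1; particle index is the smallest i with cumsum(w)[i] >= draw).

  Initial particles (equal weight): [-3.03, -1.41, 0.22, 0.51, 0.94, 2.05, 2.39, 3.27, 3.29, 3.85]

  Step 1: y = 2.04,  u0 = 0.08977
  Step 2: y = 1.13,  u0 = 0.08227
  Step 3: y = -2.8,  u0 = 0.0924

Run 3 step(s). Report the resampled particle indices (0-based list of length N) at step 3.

step 1: w=[0.0000, 0.0000, 0.0005, 0.0039, 0.0413, 0.5137, 0.3981, 0.0220, 0.0198, 0.0006]  mean=2.1849  Neff=2.3531  idx=[5, 5, 5, 5, 5, 6, 6, 6, 6, 8]
step 2: w=[0.1708, 0.1708, 0.1708, 0.1708, 0.1708, 0.0365, 0.0365, 0.0365, 0.0365, 0.0001]  mean=2.0997  Neff=6.6144  idx=[0, 1, 1, 2, 2, 3, 3, 4, 5, 8]
step 3: w=[0.1250, 0.1250, 0.1250, 0.1250, 0.1250, 0.1250, 0.1250, 0.1250, 0.0001, 0.0001]  mean=2.0501  Neff=8.0033  idx=[0, 1, 2, 3, 3, 4, 5, 6, 7, 7]

resampled_idx = [0, 1, 2, 3, 3, 4, 5, 6, 7, 7]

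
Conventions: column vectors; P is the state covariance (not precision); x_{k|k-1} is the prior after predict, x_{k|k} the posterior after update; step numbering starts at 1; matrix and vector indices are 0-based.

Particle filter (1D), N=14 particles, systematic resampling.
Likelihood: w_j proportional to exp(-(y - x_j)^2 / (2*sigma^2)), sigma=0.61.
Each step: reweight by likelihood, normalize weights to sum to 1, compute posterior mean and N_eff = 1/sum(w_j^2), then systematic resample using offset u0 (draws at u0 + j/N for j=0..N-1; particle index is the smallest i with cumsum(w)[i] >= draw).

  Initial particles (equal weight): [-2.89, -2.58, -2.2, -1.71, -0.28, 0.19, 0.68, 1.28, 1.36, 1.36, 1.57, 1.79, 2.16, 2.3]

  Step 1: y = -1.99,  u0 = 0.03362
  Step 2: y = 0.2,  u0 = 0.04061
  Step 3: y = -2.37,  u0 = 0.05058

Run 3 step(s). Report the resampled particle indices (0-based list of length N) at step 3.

step 1: w=[0.1191, 0.2216, 0.3334, 0.3184, 0.0070, 0.0006, 0.0000, 0.0000, 0.0000, 0.0000, 0.0000, 0.0000, 0.0000, 0.0000]  mean=-2.1955  Neff=3.6255  idx=[0, 0, 1, 1, 1, 2, 2, 2, 2, 3, 3, 3, 3, 3]
step 2: w=[0.0001, 0.0001, 0.0008, 0.0008, 0.0008, 0.0112, 0.0112, 0.0112, 0.0112, 0.1906, 0.1906, 0.1906, 0.1906, 0.1906]  mean=-1.7341  Neff=5.4919  idx=[8, 9, 9, 10, 10, 10, 11, 11, 11, 12, 12, 13, 13, 13]
step 3: w=[0.1173, 0.0679, 0.0679, 0.0679, 0.0679, 0.0679, 0.0679, 0.0679, 0.0679, 0.0679, 0.0679, 0.0679, 0.0679, 0.0679]  mean=-1.7675  Neff=13.5699  idx=[0, 1, 2, 3, 4, 5, 6, 7, 8, 9, 10, 11, 12, 13]

resampled_idx = [0, 1, 2, 3, 4, 5, 6, 7, 8, 9, 10, 11, 12, 13]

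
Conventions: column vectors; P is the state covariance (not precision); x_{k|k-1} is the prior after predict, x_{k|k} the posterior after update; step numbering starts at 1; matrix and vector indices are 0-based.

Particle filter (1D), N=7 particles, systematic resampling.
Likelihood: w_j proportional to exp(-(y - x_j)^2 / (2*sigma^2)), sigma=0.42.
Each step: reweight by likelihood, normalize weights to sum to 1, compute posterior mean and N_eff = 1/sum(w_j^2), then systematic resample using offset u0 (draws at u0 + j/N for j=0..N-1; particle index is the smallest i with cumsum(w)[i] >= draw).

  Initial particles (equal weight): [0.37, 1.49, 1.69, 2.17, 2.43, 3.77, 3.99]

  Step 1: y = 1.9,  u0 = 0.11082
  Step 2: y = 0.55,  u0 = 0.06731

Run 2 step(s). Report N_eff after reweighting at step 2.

N_eff = 2.9241

step 1: w=[0.0005, 0.2242, 0.3187, 0.2937, 0.1629, 0.0000, 0.0000]  mean=1.9061  Neff=3.7788  idx=[1, 2, 2, 2, 3, 3, 4]
step 2: w=[0.5161, 0.1587, 0.1587, 0.1587, 0.0037, 0.0037, 0.0003]  mean=1.5906  Neff=2.9241  idx=[0, 0, 0, 0, 1, 2, 3]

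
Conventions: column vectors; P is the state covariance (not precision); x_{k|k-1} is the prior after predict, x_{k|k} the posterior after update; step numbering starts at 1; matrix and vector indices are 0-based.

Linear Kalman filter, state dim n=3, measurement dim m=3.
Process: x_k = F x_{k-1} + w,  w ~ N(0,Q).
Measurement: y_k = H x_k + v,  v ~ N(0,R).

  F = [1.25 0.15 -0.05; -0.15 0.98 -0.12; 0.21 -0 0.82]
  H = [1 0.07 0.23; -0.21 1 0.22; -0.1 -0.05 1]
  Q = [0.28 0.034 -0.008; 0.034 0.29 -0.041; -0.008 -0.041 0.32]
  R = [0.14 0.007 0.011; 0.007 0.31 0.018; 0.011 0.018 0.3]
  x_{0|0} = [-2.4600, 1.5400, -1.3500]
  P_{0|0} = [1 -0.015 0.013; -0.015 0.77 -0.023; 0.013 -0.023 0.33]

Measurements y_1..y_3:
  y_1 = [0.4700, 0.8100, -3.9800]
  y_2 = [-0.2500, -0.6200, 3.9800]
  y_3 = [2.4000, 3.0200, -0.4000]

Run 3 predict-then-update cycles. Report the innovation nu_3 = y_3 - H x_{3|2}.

innov = [2.6410, 3.1712, -1.5891]

step 1: x^-=[-2.7765, 2.0402, -1.6236]  P^-=[1.8537 -0.0567 0.2509; -0.0567 1.0670 -0.1285; 0.2509 -0.1285 0.5905]  S=[2.1335 -0.3220 0.1985; -0.3220 1.4315 -0.0467; 0.1985 -0.0467 0.8738]  K=[0.8946 -0.0760 -0.1291; 0.1264 0.7562 -0.1899; 0.1204 0.0118 0.6277]  nu=[3.4771, -1.4561, -2.5320]  x^+=[0.7716, 1.8594, -2.8114]  P^+=[0.1265 0.0107 -0.0171; 0.0107 0.2405 -0.0289; -0.0171 -0.0289 0.1867]
step 2: x^-=[1.3840, 2.0438, -2.1433]  P^-=[0.4901 0.0640 -0.0030; 0.0640 0.5295 -0.0818; -0.0030 -0.0818 0.4452]  S=[0.6612 0.0062 0.0512; 0.0062 0.8201 0.0138; 0.0512 0.0138 0.7609]  K=[0.7569 -0.0519 -0.1225; 0.1319 0.6092 -0.1707; 0.0964 0.0099 0.5843]  nu=[-1.2841, -1.9017, 6.3639]  x^+=[-0.2691, -0.3704, 1.4323]  P^+=[0.1074 0.0135 -0.0179; 0.0135 0.1956 -0.0277; -0.0179 -0.0277 0.1733]
step 3: x^-=[-0.4635, -0.4945, 1.1180]  P^-=[0.4604 0.0643 -0.0081; 0.0643 0.4847 -0.0782; -0.0081 -0.0782 0.4351]  S=[0.6286 0.0091 0.0472; 0.0091 0.7754 0.0179; 0.0472 0.0179 0.7510]  K=[0.7466 -0.0499 -0.1221; 0.1318 0.5878 -0.1673; 0.0940 0.0103 0.5795]  nu=[2.6410, 3.1712, -1.5891]  x^+=[1.5438, 1.9835, 0.4779]  P^+=[0.1060 0.0138 -0.0180; 0.0138 0.1890 -0.0273; -0.0180 -0.0273 0.1719]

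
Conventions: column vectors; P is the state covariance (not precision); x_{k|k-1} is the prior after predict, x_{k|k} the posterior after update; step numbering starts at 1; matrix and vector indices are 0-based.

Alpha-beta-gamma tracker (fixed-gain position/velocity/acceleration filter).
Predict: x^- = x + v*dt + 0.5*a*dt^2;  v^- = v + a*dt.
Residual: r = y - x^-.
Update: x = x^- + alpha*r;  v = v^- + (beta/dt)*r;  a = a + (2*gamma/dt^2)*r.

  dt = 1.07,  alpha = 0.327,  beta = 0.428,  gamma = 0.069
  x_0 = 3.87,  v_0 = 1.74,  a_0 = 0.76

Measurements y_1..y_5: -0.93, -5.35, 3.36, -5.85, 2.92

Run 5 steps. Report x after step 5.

step 1: x_pred=6.1669  r=-7.0969  x^+=3.8462  v^+=-0.2855  a^+=-0.0954
step 2: x_pred=3.4860  r=-8.8360  x^+=0.5967  v^+=-3.9221  a^+=-1.1605
step 3: x_pred=-4.2643  r=7.6243  x^+=-1.7711  v^+=-2.1140  a^+=-0.2415
step 4: x_pred=-4.1714  r=-1.6786  x^+=-4.7203  v^+=-3.0439  a^+=-0.4438
step 5: x_pred=-8.2313  r=11.1513  x^+=-4.5848  v^+=0.9418  a^+=0.9003

x_post = -4.5848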